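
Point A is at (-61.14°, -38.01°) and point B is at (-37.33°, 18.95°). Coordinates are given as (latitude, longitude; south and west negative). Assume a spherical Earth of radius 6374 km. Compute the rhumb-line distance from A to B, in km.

4818 km

Δψ = ln[tan(π/4+φ₂/2)/tan(π/4+φ₁/2)] = +0.6542;  Δφ = +0.4156 rad,  Δλ = +0.9941 rad
q = Δφ/Δψ = 0.6352
d = R·√(Δφ² + q²Δλ²) = 6374·0.75593 = 4818 km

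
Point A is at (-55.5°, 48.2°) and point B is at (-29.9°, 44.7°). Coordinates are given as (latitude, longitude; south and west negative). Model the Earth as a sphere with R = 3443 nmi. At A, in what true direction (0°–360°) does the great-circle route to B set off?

353.0°

θ = atan2( sin Δλ·cos φ₂ ,  cos φ₁ sin φ₂ − sin φ₁ cos φ₂ cos Δλ )
  = atan2(-0.0529, +0.4308) = 353.00°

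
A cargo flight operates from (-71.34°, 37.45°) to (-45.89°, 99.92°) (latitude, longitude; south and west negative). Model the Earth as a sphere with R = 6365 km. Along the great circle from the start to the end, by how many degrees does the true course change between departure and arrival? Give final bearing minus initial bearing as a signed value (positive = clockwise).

Initial bearing θ₁ = atan2(sin Δλ cos φ₂, cos φ₁ sin φ₂ − sin φ₁ cos φ₂ cos Δλ) = 83.06°
Final bearing θ₂ = (initial bearing from the destination back to the start) + 180° = 27.15°
Δθ = θ₂ − θ₁ = -55.9°

-55.9°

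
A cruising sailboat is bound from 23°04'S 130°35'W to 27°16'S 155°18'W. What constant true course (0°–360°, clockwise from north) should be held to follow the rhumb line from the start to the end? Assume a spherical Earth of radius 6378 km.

259.4°

Meridional parts: M(φ₁)=-0.4139, M(φ₂)=-0.4949 → ΔM = -0.0810;  Δλ = -0.4314 rad
tan C = Δλ / ΔM = +5.3246 → C = 259.36°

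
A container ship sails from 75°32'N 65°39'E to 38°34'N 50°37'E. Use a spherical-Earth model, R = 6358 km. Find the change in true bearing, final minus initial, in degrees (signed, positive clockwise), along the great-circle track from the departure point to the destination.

At departure: θ₁ = atan2(sin Δλ cos φ₂, cos φ₁ sin φ₂ − sin φ₁ cos φ₂ cos Δλ) = 199.41°
At arrival: θ₂ = atan2(sin Δλ cos φ₁, −cos φ₂ sin φ₁ + sin φ₂ cos φ₁ cos Δλ) = 186.10°
Δθ = θ₂ − θ₁ = -13.3°

-13.3°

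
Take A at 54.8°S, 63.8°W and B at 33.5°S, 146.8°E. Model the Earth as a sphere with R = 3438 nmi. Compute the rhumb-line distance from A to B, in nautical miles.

6452 nmi

Δψ = ln[tan(π/4+φ₂/2)/tan(π/4+φ₁/2)] = +0.5270;  Δφ = +0.3718 rad,  Δλ = -2.6075 rad
q = Δφ/Δψ = 0.7054
d = R·√(Δφ² + q²Δλ²) = 3438·1.87658 = 6452 nmi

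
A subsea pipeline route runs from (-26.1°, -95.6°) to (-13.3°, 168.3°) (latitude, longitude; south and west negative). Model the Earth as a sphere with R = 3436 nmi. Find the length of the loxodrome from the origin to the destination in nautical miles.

5466 nmi

Rhumb course C = atan2(Δλ, Δψ) with Δψ = ln[tan(π/4+φ₂/2)/tan(π/4+φ₁/2)] = +0.2379, Δλ = -1.6773 → C = 278.07°
d = R·|Δφ| / |cos C| = 3436·0.22340 / 0.14044 = 5466 nmi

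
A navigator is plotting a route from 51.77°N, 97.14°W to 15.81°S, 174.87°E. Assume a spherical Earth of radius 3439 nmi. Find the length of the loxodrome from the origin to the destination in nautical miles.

6172 nmi

Rhumb course C = atan2(Δλ, Δψ) with Δψ = ln[tan(π/4+φ₂/2)/tan(π/4+φ₁/2)] = -1.3392, Δλ = -1.5357 → C = 228.91°
d = R·|Δφ| / |cos C| = 3439·1.17949 / 0.65723 = 6172 nmi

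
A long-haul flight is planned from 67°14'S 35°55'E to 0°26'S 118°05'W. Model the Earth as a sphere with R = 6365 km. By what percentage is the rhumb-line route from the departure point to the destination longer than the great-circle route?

Great circle: σ = 1.9186 rad → d_gc = Rσ = 12211.9 km
Rhumb: Δφ = +1.1659, Δλ = -2.6878, Δψ = +1.5952, q = Δφ/Δψ = 0.7309 → d_rh = R√(Δφ²+q²Δλ²) = 14539.7 km
Excess = (14539.7 − 12211.9) / 12211.9 = 2327.8 / 12211.9 = 19.06% ≈ 19.1%

19.1%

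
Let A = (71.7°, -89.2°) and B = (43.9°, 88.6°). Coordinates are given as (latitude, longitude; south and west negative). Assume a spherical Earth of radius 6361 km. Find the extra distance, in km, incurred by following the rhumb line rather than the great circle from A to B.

3182 km

Great circle: cos σ = sin φ₁ sin φ₂ + cos φ₁ cos φ₂ cos Δλ,  σ = 1.1238 rad → d_gc = 7148.5 km
Rhumb line: Δψ = -0.9714, q = Δφ/Δψ = 0.4995, d_rh = R√(Δφ²+q²Δλ²) = 10330.9 km
Excess = 10330.9 − 7148.5 = 3182.4 ≈ 3182 km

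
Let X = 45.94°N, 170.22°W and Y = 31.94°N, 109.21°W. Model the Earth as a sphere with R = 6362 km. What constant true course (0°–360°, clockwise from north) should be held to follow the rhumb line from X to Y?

106.5°

Meridional parts: M(φ₁)=+0.9048, M(φ₂)=+0.5888 → ΔM = -0.3160;  Δλ = +1.0648 rad
tan C = Δλ / ΔM = -3.3700 → C = 106.53°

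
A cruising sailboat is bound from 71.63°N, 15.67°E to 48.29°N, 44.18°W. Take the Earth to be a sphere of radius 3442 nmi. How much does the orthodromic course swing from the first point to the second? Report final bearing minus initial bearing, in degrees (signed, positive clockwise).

At departure: θ₁ = atan2(sin Δλ cos φ₂, cos φ₁ sin φ₂ − sin φ₁ cos φ₂ cos Δλ) = 261.90°
At arrival: θ₂ = atan2(sin Δλ cos φ₁, −cos φ₂ sin φ₁ + sin φ₂ cos φ₁ cos Δλ) = 207.96°
Δθ = θ₂ − θ₁ = -53.9°

-53.9°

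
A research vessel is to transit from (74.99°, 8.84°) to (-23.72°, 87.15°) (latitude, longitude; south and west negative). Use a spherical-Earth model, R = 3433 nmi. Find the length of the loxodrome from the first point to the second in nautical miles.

Rhumb course C = atan2(Δλ, Δψ) with Δψ = ln[tan(π/4+φ₂/2)/tan(π/4+φ₁/2)] = -2.4533, Δλ = +1.3668 → C = 150.88°
d = R·|Δφ| / |cos C| = 3433·1.72281 / 0.87358 = 6770 nmi

6770 nmi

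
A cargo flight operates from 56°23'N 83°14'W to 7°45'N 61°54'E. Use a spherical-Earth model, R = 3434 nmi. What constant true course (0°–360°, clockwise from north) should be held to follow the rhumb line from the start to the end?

Δψ = ln[tan(π/4+φ₂/2)/tan(π/4+φ₁/2)] = -1.0614
Δλ = +2.5331 rad (taken the short way round)
course = atan2(Δλ, Δψ) = 112.73°

112.7°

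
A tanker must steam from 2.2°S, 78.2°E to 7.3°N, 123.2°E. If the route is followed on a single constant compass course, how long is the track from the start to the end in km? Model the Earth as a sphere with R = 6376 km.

Rhumb course C = atan2(Δλ, Δψ) with Δψ = ln[tan(π/4+φ₂/2)/tan(π/4+φ₁/2)] = +0.1662, Δλ = +0.7854 → C = 78.05°
d = R·|Δφ| / |cos C| = 6376·0.16581 / 0.20698 = 5108 km

5108 km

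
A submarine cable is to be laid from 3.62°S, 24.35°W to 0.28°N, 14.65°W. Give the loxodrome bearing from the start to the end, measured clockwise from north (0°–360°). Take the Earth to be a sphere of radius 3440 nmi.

Meridional parts: M(φ₁)=-0.0632, M(φ₂)=+0.0049 → ΔM = +0.0681;  Δλ = +0.1693 rad
tan C = Δλ / ΔM = +2.4856 → C = 68.08°

68.1°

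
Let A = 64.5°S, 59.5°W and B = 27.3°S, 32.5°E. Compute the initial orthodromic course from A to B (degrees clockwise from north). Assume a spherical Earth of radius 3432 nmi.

N = sin Δλ·cos φ₂ = +0.8881;  D = cos φ₁ sin φ₂ − sin φ₁ cos φ₂ cos Δλ = -0.2254
initial course = atan2(N, D) = 104.24°

104.2°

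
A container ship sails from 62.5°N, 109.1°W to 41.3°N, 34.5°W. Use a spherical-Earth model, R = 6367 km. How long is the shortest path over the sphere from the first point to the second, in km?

Haversine: a = sin²(Δφ/2)+cos φ₁ cos φ₂ sin²(Δλ/2) = 0.16123;  σ = 2·atan2(√a,√(1−a))
σ = 47.348° → d = Rσ = 6367·0.82637 = 5262 km

5262 km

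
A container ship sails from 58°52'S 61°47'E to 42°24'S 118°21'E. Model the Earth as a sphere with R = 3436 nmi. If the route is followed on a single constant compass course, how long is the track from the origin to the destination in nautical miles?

Δψ = ln[tan(π/4+φ₂/2)/tan(π/4+φ₁/2)] = +0.4595;  Δφ = +0.2874 rad,  Δλ = +0.9873 rad
q = Δφ/Δψ = 0.6255
d = R·√(Δφ² + q²Δλ²) = 3436·0.68114 = 2340 nmi

2340 nmi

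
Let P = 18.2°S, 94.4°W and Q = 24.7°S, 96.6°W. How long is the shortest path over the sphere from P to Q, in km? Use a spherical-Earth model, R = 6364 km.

757 km

cos σ = sin φ₁ sin φ₂ + cos φ₁ cos φ₂ cos Δλ
      = sin(-18.20°)sin(-24.70°) + cos(-18.20°)cos(-24.70°)cos(-2.20°) = 0.9929
σ = 6.814° → d = Rσ = 6364·0.11893 = 757 km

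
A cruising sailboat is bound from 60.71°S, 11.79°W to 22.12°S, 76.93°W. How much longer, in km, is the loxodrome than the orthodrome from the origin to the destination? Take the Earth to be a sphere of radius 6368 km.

Great circle: cos σ = sin φ₁ sin φ₂ + cos φ₁ cos φ₂ cos Δλ,  σ = 1.0252 rad → d_gc = 6528.4 km
Rhumb line: Δψ = +0.9460, q = Δφ/Δψ = 0.7120, d_rh = R√(Δφ²+q²Δλ²) = 6705.6 km
Excess = 6705.6 − 6528.4 = 177.2 ≈ 177 km

177 km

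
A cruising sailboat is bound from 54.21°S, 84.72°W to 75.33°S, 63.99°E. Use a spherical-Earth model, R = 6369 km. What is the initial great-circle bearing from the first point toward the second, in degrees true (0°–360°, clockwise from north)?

169.9°

N = sin Δλ·cos φ₂ = +0.1315;  D = cos φ₁ sin φ₂ − sin φ₁ cos φ₂ cos Δλ = -0.7413
initial course = atan2(N, D) = 169.94°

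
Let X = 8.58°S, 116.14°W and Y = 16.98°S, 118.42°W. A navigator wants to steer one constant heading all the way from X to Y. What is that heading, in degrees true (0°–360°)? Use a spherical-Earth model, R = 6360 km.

Δψ = ln[tan(π/4+φ₂/2)/tan(π/4+φ₁/2)] = -0.1505
Δλ = -0.0398 rad (taken the short way round)
course = atan2(Δλ, Δψ) = 194.81°

194.8°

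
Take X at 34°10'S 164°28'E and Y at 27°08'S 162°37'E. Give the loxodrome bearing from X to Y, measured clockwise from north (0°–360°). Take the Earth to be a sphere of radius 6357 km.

Meridional parts: M(φ₁)=-0.6352, M(φ₂)=-0.4923 → ΔM = +0.1428;  Δλ = -0.0323 rad
tan C = Δλ / ΔM = -0.2260 → C = 347.26°

347.3°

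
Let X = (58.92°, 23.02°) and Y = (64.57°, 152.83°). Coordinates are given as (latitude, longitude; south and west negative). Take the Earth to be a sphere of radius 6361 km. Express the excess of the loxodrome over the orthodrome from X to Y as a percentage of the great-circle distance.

Great circle: σ = 0.8873 rad → d_gc = Rσ = 5643.8 km
Rhumb: Δφ = +0.0986, Δλ = +2.2656, Δψ = +0.2090, q = Δφ/Δψ = 0.4719 → d_rh = R√(Δφ²+q²Δλ²) = 6829.3 km
Excess = (6829.3 − 5643.8) / 5643.8 = 1185.5 / 5643.8 = 21.01% ≈ 21.0%

21.0%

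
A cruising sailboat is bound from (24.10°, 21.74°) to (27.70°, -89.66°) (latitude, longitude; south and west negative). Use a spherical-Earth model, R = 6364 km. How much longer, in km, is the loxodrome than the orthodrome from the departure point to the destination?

Great circle: cos σ = sin φ₁ sin φ₂ + cos φ₁ cos φ₂ cos Δλ,  σ = 1.6761 rad → d_gc = 10666.6 km
Rhumb line: Δψ = +0.0699, q = Δφ/Δψ = 0.8993, d_rh = R√(Δφ²+q²Δλ²) = 11135.2 km
Excess = 11135.2 − 10666.6 = 468.6 ≈ 469 km

469 km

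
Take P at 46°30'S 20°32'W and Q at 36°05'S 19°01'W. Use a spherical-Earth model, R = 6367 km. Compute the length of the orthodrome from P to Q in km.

cos σ = sin φ₁ sin φ₂ + cos φ₁ cos φ₂ cos Δλ
      = sin(-46.50°)sin(-36.08°) + cos(-46.50°)cos(-36.08°)cos(1.52°) = 0.9833
σ = 10.478° → d = Rσ = 6367·0.18288 = 1164 km

1164 km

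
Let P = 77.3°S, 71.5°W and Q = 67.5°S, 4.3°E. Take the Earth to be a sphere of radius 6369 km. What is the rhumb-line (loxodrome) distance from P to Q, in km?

2710 km

Rhumb course C = atan2(Δλ, Δψ) with Δψ = ln[tan(π/4+φ₂/2)/tan(π/4+φ₁/2)] = +0.5808, Δλ = +1.3230 → C = 66.30°
d = R·|Δφ| / |cos C| = 6369·0.17104 / 0.40197 = 2710 km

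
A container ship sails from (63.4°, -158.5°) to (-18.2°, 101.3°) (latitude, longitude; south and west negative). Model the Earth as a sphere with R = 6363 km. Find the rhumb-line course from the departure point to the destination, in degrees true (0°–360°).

Meridional parts: M(φ₁)=+1.4423, M(φ₂)=-0.3231 → ΔM = -1.7654;  Δλ = -1.7488 rad
tan C = Δλ / ΔM = +0.9906 → C = 224.73°

224.7°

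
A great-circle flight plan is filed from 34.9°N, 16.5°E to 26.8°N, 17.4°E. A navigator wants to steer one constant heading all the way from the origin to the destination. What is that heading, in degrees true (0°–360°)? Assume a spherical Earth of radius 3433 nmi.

Meridional parts: M(φ₁)=+0.6507, M(φ₂)=+0.4858 → ΔM = -0.1649;  Δλ = +0.0157 rad
tan C = Δλ / ΔM = -0.0953 → C = 174.56°

174.6°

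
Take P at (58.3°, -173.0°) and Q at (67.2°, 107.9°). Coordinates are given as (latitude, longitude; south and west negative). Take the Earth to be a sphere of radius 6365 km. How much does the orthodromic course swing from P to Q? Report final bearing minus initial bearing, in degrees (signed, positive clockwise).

-72.7°

At departure: θ₁ = atan2(sin Δλ cos φ₂, cos φ₁ sin φ₂ − sin φ₁ cos φ₂ cos Δλ) = 317.96°
At arrival: θ₂ = atan2(sin Δλ cos φ₁, −cos φ₂ sin φ₁ + sin φ₂ cos φ₁ cos Δλ) = 245.23°
Δθ = θ₂ − θ₁ = -72.7°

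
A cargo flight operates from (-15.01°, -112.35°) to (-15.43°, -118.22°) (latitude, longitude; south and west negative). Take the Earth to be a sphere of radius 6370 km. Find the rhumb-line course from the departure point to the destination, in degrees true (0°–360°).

265.8°

Δψ = ln[tan(π/4+φ₂/2)/tan(π/4+φ₁/2)] = -0.0076
Δλ = -0.1025 rad (taken the short way round)
course = atan2(Δλ, Δψ) = 265.76°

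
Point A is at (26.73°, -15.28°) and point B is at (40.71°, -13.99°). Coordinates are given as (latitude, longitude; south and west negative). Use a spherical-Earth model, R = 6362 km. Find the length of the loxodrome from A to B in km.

1557 km

Δψ = ln[tan(π/4+φ₂/2)/tan(π/4+φ₁/2)] = +0.2947;  Δφ = +0.2440 rad,  Δλ = +0.0225 rad
q = Δφ/Δψ = 0.8278
d = R·√(Δφ² + q²Δλ²) = 6362·0.24471 = 1557 km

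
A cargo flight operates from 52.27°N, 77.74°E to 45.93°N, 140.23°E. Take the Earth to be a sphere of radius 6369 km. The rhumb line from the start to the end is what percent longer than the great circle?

Great circle: σ = 0.7000 rad → d_gc = Rσ = 4458.2 km
Rhumb: Δφ = -0.1107, Δλ = +1.0907, Δψ = -0.1693, q = Δφ/Δψ = 0.6535 → d_rh = R√(Δφ²+q²Δλ²) = 4593.9 km
Excess = (4593.9 − 4458.2) / 4458.2 = 135.7 / 4458.2 = 3.04% ≈ 3.0%

3.0%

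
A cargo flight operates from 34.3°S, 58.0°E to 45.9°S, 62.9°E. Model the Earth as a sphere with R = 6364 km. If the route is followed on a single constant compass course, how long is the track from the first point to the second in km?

Rhumb course C = atan2(Δλ, Δψ) with Δψ = ln[tan(π/4+φ₂/2)/tan(π/4+φ₁/2)] = -0.2658, Δλ = +0.0855 → C = 162.16°
d = R·|Δφ| / |cos C| = 6364·0.20246 / 0.95193 = 1354 km

1354 km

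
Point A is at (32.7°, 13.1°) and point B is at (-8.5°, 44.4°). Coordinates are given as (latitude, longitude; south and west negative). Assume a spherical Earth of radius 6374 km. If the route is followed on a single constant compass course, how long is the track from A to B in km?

5662 km

Δψ = ln[tan(π/4+φ₂/2)/tan(π/4+φ₁/2)] = -0.7534;  Δφ = -0.7191 rad,  Δλ = +0.5463 rad
q = Δφ/Δψ = 0.9544
d = R·√(Δφ² + q²Δλ²) = 6374·0.88822 = 5662 km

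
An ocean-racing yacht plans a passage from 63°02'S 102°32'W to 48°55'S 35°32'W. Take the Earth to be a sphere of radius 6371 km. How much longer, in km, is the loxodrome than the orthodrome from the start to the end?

Great circle: cos σ = sin φ₁ sin φ₂ + cos φ₁ cos φ₂ cos Δλ,  σ = 0.6629 rad → d_gc = 4223.1 km
Rhumb line: Δψ = +0.4465, q = Δφ/Δψ = 0.5518, d_rh = R√(Δφ²+q²Δλ²) = 4400.7 km
Excess = 4400.7 − 4223.1 = 177.6 ≈ 178 km

178 km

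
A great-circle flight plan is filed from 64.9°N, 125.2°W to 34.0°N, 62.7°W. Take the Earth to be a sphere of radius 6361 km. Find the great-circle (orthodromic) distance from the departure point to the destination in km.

cos σ = sin φ₁ sin φ₂ + cos φ₁ cos φ₂ cos Δλ
      = sin(64.90°)sin(34.00°) + cos(64.90°)cos(34.00°)cos(62.50°) = 0.6688
σ = 48.027° → d = Rσ = 6361·0.83824 = 5332 km

5332 km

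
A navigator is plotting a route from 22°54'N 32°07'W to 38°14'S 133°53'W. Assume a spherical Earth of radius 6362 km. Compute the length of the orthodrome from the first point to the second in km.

12531 km

Haversine: a = sin²(Δφ/2)+cos φ₁ cos φ₂ sin²(Δλ/2) = 0.69419;  σ = 2·atan2(√a,√(1−a))
σ = 112.853° → d = Rσ = 6362·1.96966 = 12531 km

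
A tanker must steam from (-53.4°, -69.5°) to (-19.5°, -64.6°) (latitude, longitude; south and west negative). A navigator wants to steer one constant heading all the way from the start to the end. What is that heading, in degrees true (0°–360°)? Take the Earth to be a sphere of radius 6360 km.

6.4°

Δψ = ln[tan(π/4+φ₂/2)/tan(π/4+φ₁/2)] = +0.7594
Δλ = +0.0855 rad (taken the short way round)
course = atan2(Δλ, Δψ) = 6.43°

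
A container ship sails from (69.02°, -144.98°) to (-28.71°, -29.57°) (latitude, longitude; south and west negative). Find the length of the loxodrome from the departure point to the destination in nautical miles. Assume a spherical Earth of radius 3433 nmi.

7923 nmi

Rhumb course C = atan2(Δλ, Δψ) with Δψ = ln[tan(π/4+φ₂/2)/tan(π/4+φ₁/2)] = -2.2100, Δλ = +2.0143 → C = 137.65°
d = R·|Δφ| / |cos C| = 3433·1.70571 / 0.73908 = 7923 nmi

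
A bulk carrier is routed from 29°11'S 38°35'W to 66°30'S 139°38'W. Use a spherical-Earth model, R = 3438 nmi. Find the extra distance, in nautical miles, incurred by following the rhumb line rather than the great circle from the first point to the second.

358 nmi

Great circle: cos σ = sin φ₁ sin φ₂ + cos φ₁ cos φ₂ cos Δλ,  σ = 1.1805 rad → d_gc = 4058.6 nmi
Rhumb line: Δψ = -1.0373, q = Δφ/Δψ = 0.6279, d_rh = R√(Δφ²+q²Δλ²) = 4416.8 nmi
Excess = 4416.8 − 4058.6 = 358.2 ≈ 358 nmi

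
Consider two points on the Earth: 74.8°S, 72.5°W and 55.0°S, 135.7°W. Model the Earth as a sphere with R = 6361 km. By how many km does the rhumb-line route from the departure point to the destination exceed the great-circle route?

Great circle: cos σ = sin φ₁ sin φ₂ + cos φ₁ cos φ₂ cos Δλ,  σ = 0.5388 rad → d_gc = 3427.6 km
Rhumb line: Δψ = +0.8600, q = Δφ/Δψ = 0.4019, d_rh = R√(Δφ²+q²Δλ²) = 3575.2 km
Excess = 3575.2 − 3427.6 = 147.6 ≈ 148 km

148 km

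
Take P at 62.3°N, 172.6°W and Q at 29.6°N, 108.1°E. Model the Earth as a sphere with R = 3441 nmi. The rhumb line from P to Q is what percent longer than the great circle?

4.8%

Great circle: σ = 1.0328 rad → d_gc = Rσ = 3554.0 nmi
Rhumb: Δφ = -0.5707, Δλ = -1.3840, Δψ = -0.8589, q = Δφ/Δψ = 0.6645 → d_rh = R√(Δφ²+q²Δλ²) = 3724.3 nmi
Excess = (3724.3 − 3554.0) / 3554.0 = 170.3 / 3554.0 = 4.79% ≈ 4.8%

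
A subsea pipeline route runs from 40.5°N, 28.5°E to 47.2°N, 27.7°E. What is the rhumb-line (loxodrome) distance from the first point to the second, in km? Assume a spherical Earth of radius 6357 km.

746 km

Rhumb course C = atan2(Δλ, Δψ) with Δψ = ln[tan(π/4+φ₂/2)/tan(π/4+φ₁/2)] = +0.1624, Δλ = -0.0140 → C = 355.09°
d = R·|Δφ| / |cos C| = 6357·0.11694 / 0.99633 = 746 km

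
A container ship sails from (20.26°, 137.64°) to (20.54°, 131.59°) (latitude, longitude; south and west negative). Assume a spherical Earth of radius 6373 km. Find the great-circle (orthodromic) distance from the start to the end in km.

cos σ = sin φ₁ sin φ₂ + cos φ₁ cos φ₂ cos Δλ
      = sin(20.26°)sin(20.54°) + cos(20.26°)cos(20.54°)cos(-6.05°) = 0.9951
σ = 5.677° → d = Rσ = 6373·0.09908 = 631 km

631 km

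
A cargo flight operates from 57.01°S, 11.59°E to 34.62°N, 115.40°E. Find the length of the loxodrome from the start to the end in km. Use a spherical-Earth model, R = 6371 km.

Δψ = ln[tan(π/4+φ₂/2)/tan(π/4+φ₁/2)] = +1.8618;  Δφ = +1.5992 rad,  Δλ = +1.8118 rad
q = Δφ/Δψ = 0.8590
d = R·√(Δφ² + q²Δλ²) = 6371·2.23155 = 14217 km

14217 km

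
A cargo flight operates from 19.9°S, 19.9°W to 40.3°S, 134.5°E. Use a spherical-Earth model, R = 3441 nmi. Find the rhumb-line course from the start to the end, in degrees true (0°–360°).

98.8°

Meridional parts: M(φ₁)=-0.3545, M(φ₂)=-0.7698 → ΔM = -0.4152;  Δλ = +2.6948 rad
tan C = Δλ / ΔM = -6.4897 → C = 98.76°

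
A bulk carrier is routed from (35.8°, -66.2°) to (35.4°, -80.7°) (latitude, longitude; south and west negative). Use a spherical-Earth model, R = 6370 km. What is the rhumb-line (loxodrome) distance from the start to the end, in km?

Δψ = ln[tan(π/4+φ₂/2)/tan(π/4+φ₁/2)] = -0.0086;  Δφ = -0.0070 rad,  Δλ = -0.2531 rad
q = Δφ/Δψ = 0.8131
d = R·√(Δφ² + q²Δλ²) = 6370·0.20589 = 1312 km

1312 km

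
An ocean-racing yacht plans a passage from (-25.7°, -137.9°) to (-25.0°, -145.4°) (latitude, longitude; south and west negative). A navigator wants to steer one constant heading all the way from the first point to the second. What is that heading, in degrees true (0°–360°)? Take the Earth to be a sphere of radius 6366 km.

Δψ = ln[tan(π/4+φ₂/2)/tan(π/4+φ₁/2)] = +0.0135
Δλ = -0.1309 rad (taken the short way round)
course = atan2(Δλ, Δψ) = 275.90°

275.9°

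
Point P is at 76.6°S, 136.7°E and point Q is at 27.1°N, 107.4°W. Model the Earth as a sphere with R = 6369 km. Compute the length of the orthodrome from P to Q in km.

13587 km

Haversine: a = sin²(Δφ/2)+cos φ₁ cos φ₂ sin²(Δλ/2) = 0.76663;  σ = 2·atan2(√a,√(1−a))
σ = 122.226° → d = Rσ = 6369·2.13324 = 13587 km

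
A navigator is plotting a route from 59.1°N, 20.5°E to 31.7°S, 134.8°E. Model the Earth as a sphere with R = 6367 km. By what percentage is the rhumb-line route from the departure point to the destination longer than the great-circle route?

Great circle: σ = 2.2532 rad → d_gc = Rσ = 14346.4 km
Rhumb: Δφ = -1.5848, Δλ = +1.9949, Δψ = -1.8698, q = Δφ/Δψ = 0.8475 → d_rh = R√(Δφ²+q²Δλ²) = 14754.6 km
Excess = (14754.6 − 14346.4) / 14346.4 = 408.2 / 14346.4 = 2.845% ≈ 2.8%

2.8%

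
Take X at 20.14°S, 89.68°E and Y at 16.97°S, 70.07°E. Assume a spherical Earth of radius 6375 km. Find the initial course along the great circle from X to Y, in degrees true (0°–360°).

N = sin Δλ·cos φ₂ = -0.3210;  D = cos φ₁ sin φ₂ − sin φ₁ cos φ₂ cos Δλ = +0.0362
initial course = atan2(N, D) = 276.43°

276.4°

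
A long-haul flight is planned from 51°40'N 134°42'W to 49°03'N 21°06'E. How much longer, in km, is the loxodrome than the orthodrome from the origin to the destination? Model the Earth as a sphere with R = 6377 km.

Great circle: cos σ = sin φ₁ sin φ₂ + cos φ₁ cos φ₂ cos Δλ,  σ = 1.3473 rad → d_gc = 8591.50 km
Rhumb line: Δψ = -0.0716, q = Δφ/Δψ = 0.6378, d_rh = R√(Δφ²+q²Δλ²) = 11063.02 km
Excess = 11063.02 − 8591.50 = 2471.52 ≈ 2472 km

2472 km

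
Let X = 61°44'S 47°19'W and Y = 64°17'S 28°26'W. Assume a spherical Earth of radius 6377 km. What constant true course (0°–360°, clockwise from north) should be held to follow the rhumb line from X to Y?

Meridional parts: M(φ₁)=-1.3791, M(φ₂)=-1.4772 → ΔM = -0.0981;  Δλ = +0.3296 rad
tan C = Δλ / ΔM = -3.3585 → C = 106.58°

106.6°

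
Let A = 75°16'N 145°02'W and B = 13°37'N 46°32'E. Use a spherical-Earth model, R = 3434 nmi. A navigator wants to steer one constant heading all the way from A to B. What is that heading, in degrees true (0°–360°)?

Δψ = ln[tan(π/4+φ₂/2)/tan(π/4+φ₁/2)] = -1.8058
Δλ = -2.9397 rad (taken the short way round)
course = atan2(Δλ, Δψ) = 238.44°

238.4°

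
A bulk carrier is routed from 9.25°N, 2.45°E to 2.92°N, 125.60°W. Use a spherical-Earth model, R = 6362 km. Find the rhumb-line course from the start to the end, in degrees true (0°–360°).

Meridional parts: M(φ₁)=+0.1621, M(φ₂)=+0.0510 → ΔM = -0.1112;  Δλ = -2.2349 rad
tan C = Δλ / ΔM = +20.1046 → C = 267.15°

267.2°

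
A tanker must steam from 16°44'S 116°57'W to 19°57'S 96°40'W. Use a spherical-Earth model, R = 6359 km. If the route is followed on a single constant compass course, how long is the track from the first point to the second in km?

Rhumb course C = atan2(Δλ, Δψ) with Δψ = ln[tan(π/4+φ₂/2)/tan(π/4+φ₁/2)] = -0.0592, Δλ = +0.3540 → C = 99.49°
d = R·|Δφ| / |cos C| = 6359·0.05614 / 0.16482 = 2166 km

2166 km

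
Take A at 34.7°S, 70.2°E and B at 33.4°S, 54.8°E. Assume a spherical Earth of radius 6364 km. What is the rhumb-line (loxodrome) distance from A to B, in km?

1425 km

Rhumb course C = atan2(Δλ, Δψ) with Δψ = ln[tan(π/4+φ₂/2)/tan(π/4+φ₁/2)] = +0.0274, Δλ = -0.2688 → C = 275.82°
d = R·|Δφ| / |cos C| = 6364·0.02269 / 0.10136 = 1425 km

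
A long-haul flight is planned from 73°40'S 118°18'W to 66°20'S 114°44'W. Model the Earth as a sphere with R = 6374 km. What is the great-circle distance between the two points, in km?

cos σ = sin φ₁ sin φ₂ + cos φ₁ cos φ₂ cos Δλ
      = sin(-73.67°)sin(-66.33°) + cos(-73.67°)cos(-66.33°)cos(3.57°) = 0.9916
σ = 7.431° → d = Rσ = 6374·0.12969 = 827 km

827 km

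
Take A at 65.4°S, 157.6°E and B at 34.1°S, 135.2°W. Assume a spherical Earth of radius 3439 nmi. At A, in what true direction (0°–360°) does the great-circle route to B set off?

θ = atan2( sin Δλ·cos φ₂ ,  cos φ₁ sin φ₂ − sin φ₁ cos φ₂ cos Δλ )
  = atan2(+0.7634, +0.0584) = 85.63°

85.6°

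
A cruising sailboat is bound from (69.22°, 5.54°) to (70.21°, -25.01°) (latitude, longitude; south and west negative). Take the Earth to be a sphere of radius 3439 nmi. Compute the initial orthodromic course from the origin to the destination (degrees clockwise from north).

289.6°

θ = atan2( sin Δλ·cos φ₂ ,  cos φ₁ sin φ₂ − sin φ₁ cos φ₂ cos Δλ )
  = atan2(-0.1721, +0.0612) = 289.58°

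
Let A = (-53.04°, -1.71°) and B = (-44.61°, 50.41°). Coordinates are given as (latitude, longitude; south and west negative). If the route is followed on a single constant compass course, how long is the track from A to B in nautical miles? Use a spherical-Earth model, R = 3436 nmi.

Δψ = ln[tan(π/4+φ₂/2)/tan(π/4+φ₁/2)] = +0.2242;  Δφ = +0.1471 rad,  Δλ = +0.9097 rad
q = Δφ/Δψ = 0.6562
d = R·√(Δφ² + q²Δλ²) = 3436·0.61480 = 2112 nmi

2112 nmi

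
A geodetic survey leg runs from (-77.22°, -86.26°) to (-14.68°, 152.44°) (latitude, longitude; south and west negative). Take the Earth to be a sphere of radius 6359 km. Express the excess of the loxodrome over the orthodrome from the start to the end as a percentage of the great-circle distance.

12.9%

Great circle: σ = 1.4344 rad → d_gc = Rσ = 9121.4 km
Rhumb: Δφ = +1.0915, Δλ = -2.1171, Δψ = +1.9303, q = Δφ/Δψ = 0.5655 → d_rh = R√(Δφ²+q²Δλ²) = 10302.1 km
Excess = (10302.1 − 9121.4) / 9121.4 = 1180.7 / 9121.4 = 12.94% ≈ 12.9%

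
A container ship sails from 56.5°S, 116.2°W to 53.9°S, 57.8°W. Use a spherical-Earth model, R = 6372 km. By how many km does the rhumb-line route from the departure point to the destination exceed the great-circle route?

Great circle: cos σ = sin φ₁ sin φ₂ + cos φ₁ cos φ₂ cos Δλ,  σ = 0.5658 rad → d_gc = 3605.1 km
Rhumb line: Δψ = +0.0795, q = Δφ/Δψ = 0.5705, d_rh = R√(Δφ²+q²Δλ²) = 3716.3 km
Excess = 3716.3 − 3605.1 = 111.2 ≈ 111 km

111 km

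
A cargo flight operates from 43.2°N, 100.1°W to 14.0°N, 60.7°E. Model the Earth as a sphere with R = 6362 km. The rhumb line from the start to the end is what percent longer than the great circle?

Great circle: σ = 2.0971 rad → d_gc = Rσ = 13341.9 km
Rhumb: Δφ = -0.5096, Δλ = +2.8065, Δψ = -0.5908, q = Δφ/Δψ = 0.8626 → d_rh = R√(Δφ²+q²Δλ²) = 15739.4 km
Excess = (15739.4 − 13341.9) / 13341.9 = 2397.5 / 13341.9 = 17.97% ≈ 18.0%

18.0%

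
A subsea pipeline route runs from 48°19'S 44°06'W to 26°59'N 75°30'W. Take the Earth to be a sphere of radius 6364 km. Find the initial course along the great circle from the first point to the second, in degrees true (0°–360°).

θ = atan2( sin Δλ·cos φ₂ ,  cos φ₁ sin φ₂ − sin φ₁ cos φ₂ cos Δλ )
  = atan2(-0.4643, +0.8698) = 331.91°

331.9°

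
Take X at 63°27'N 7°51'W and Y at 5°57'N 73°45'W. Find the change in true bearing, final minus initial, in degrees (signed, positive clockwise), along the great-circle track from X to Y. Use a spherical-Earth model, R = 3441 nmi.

At departure: θ₁ = atan2(sin Δλ cos φ₂, cos φ₁ sin φ₂ − sin φ₁ cos φ₂ cos Δλ) = 250.76°
At arrival: θ₂ = atan2(sin Δλ cos φ₁, −cos φ₂ sin φ₁ + sin φ₂ cos φ₁ cos Δλ) = 205.11°
Δθ = θ₂ − θ₁ = -45.6°

-45.6°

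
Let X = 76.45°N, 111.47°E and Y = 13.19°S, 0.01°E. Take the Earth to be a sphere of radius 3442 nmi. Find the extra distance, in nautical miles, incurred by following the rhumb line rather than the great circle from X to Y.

501 nmi

Great circle: cos σ = sin φ₁ sin φ₂ + cos φ₁ cos φ₂ cos Δλ,  σ = 1.8810 rad → d_gc = 6474.5 nmi
Rhumb line: Δψ = -2.3626, q = Δφ/Δψ = 0.6622, d_rh = R√(Δφ²+q²Δλ²) = 6975.6 nmi
Excess = 6975.6 − 6474.5 = 501.1 ≈ 501 nmi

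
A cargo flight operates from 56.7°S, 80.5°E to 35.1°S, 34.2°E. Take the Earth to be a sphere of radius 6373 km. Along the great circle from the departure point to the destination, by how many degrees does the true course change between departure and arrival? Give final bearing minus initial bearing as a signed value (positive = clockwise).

+34.7°

Initial bearing θ₁ = atan2(sin Δλ cos φ₂, cos φ₁ sin φ₂ − sin φ₁ cos φ₂ cos Δλ) = 284.84°
Final bearing θ₂ = (initial bearing from the destination back to the start) + 180° = 319.56°
Δθ = θ₂ − θ₁ = +34.7°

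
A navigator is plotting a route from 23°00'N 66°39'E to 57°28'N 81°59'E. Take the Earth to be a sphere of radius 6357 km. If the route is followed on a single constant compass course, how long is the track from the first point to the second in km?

Δψ = ln[tan(π/4+φ₂/2)/tan(π/4+φ₁/2)] = +0.8191;  Δφ = +0.6016 rad,  Δλ = +0.2676 rad
q = Δφ/Δψ = 0.7344
d = R·√(Δφ² + q²Δλ²) = 6357·0.63285 = 4023 km

4023 km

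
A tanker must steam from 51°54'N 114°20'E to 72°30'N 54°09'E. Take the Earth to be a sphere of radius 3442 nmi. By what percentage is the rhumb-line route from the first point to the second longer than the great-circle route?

3.7%

Great circle: σ = 0.5684 rad → d_gc = Rσ = 1956.4 nmi
Rhumb: Δφ = +0.3595, Δλ = -1.0504, Δψ = +0.8080, q = Δφ/Δψ = 0.4450 → d_rh = R√(Δφ²+q²Δλ²) = 2029.7 nmi
Excess = (2029.7 − 1956.4) / 1956.4 = 73.3 / 1956.4 = 3.747% ≈ 3.7%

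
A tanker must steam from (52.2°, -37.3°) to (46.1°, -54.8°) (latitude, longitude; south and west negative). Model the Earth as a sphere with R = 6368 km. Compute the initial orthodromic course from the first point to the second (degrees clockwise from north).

θ = atan2( sin Δλ·cos φ₂ ,  cos φ₁ sin φ₂ − sin φ₁ cos φ₂ cos Δλ )
  = atan2(-0.2085, -0.0809) = 248.79°

248.8°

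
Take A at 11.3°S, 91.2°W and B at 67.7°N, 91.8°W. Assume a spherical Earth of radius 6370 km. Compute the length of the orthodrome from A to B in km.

cos σ = sin φ₁ sin φ₂ + cos φ₁ cos φ₂ cos Δλ
      = sin(-11.30°)sin(67.70°) + cos(-11.30°)cos(67.70°)cos(-0.60°) = 0.1908
σ = 79.001° → d = Rσ = 6370·1.37883 = 8783 km

8783 km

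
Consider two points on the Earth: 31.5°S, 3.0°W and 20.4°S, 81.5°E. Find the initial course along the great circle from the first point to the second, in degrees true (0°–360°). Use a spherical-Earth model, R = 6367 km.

N = sin Δλ·cos φ₂ = +0.9330;  D = cos φ₁ sin φ₂ − sin φ₁ cos φ₂ cos Δλ = -0.2503
initial course = atan2(N, D) = 105.02°

105.0°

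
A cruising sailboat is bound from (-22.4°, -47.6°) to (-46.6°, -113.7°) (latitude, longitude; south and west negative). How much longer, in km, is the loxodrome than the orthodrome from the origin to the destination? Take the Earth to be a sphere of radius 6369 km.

Great circle: cos σ = sin φ₁ sin φ₂ + cos φ₁ cos φ₂ cos Δλ,  σ = 1.0072 rad → d_gc = 6414.8 km
Rhumb line: Δψ = -0.5201, q = Δφ/Δψ = 0.8121, d_rh = R√(Δφ²+q²Δλ²) = 6545.1 km
Excess = 6545.1 − 6414.8 = 130.3 ≈ 130 km

130 km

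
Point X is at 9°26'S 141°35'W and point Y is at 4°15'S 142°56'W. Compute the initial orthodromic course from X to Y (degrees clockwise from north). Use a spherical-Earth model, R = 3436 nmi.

N = sin Δλ·cos φ₂ = -0.0235;  D = cos φ₁ sin φ₂ − sin φ₁ cos φ₂ cos Δλ = +0.0903
initial course = atan2(N, D) = 345.42°

345.4°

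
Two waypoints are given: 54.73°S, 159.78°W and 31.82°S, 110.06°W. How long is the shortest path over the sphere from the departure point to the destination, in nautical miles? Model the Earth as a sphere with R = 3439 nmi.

2497 nmi

Haversine: a = sin²(Δφ/2)+cos φ₁ cos φ₂ sin²(Δλ/2) = 0.12616;  σ = 2·atan2(√a,√(1−a))
σ = 41.610° → d = Rσ = 3439·0.72623 = 2497 nmi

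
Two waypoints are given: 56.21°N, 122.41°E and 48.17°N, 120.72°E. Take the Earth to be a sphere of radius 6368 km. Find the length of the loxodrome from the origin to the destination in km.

Rhumb course C = atan2(Δλ, Δψ) with Δψ = ln[tan(π/4+φ₂/2)/tan(π/4+φ₁/2)] = -0.2297, Δλ = -0.0295 → C = 187.32°
d = R·|Δφ| / |cos C| = 6368·0.14032 / 0.99186 = 901 km

901 km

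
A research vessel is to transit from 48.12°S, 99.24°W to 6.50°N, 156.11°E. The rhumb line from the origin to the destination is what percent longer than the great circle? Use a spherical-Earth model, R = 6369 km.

3.0%

Great circle: σ = 1.8256 rad → d_gc = Rσ = 11627.1 km
Rhumb: Δφ = +0.9533, Δλ = -1.8265, Δψ = +1.0743, q = Δφ/Δψ = 0.8874 → d_rh = R√(Δφ²+q²Δλ²) = 11975.9 km
Excess = (11975.9 − 11627.1) / 11627.1 = 348.8 / 11627.1 = 3.00% ≈ 3.0%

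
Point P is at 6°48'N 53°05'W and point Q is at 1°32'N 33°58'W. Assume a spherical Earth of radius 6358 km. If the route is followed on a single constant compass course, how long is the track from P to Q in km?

Rhumb course C = atan2(Δλ, Δψ) with Δψ = ln[tan(π/4+φ₂/2)/tan(π/4+φ₁/2)] = -0.0922, Δλ = +0.3336 → C = 105.45°
d = R·|Δφ| / |cos C| = 6358·0.09192 / 0.26635 = 2194 km

2194 km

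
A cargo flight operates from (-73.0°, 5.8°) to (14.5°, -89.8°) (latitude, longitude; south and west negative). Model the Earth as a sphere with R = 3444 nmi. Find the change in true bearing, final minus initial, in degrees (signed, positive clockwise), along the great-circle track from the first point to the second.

Initial bearing θ₁ = atan2(sin Δλ cos φ₂, cos φ₁ sin φ₂ − sin φ₁ cos φ₂ cos Δλ) = 268.98°
Final bearing θ₂ = (initial bearing from the destination back to the start) + 180° = 342.43°
Δθ = θ₂ − θ₁ = +73.4°

+73.4°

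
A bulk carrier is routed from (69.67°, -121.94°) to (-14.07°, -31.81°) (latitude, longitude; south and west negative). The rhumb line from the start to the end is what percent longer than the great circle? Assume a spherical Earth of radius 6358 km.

Great circle: σ = 1.8016 rad → d_gc = Rσ = 11454.4 km
Rhumb: Δφ = -1.4615, Δλ = +1.5731, Δψ = -1.9668, q = Δφ/Δψ = 0.7431 → d_rh = R√(Δφ²+q²Δλ²) = 11899.1 km
Excess = (11899.1 − 11454.4) / 11454.4 = 444.7 / 11454.4 = 3.88% ≈ 3.9%

3.9%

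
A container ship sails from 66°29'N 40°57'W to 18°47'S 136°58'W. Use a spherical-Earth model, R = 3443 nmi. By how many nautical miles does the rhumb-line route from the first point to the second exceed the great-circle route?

Great circle: cos σ = sin φ₁ sin φ₂ + cos φ₁ cos φ₂ cos Δλ,  σ = 1.9122 rad → d_gc = 6583.8 nmi
Rhumb line: Δψ = -1.9034, q = Δφ/Δψ = 0.7819, d_rh = R√(Δφ²+q²Δλ²) = 6826.8 nmi
Excess = 6826.8 − 6583.8 = 243.0 ≈ 243 nmi

243 nmi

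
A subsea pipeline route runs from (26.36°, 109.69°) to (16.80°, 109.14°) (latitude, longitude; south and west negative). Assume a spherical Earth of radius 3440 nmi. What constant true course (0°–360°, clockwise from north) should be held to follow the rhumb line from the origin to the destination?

183.1°

Meridional parts: M(φ₁)=+0.4772, M(φ₂)=+0.2975 → ΔM = -0.1797;  Δλ = -0.0096 rad
tan C = Δλ / ΔM = +0.0534 → C = 183.06°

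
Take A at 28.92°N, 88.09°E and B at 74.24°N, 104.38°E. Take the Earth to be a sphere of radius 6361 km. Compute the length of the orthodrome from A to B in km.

cos σ = sin φ₁ sin φ₂ + cos φ₁ cos φ₂ cos Δλ
      = sin(28.92°)sin(74.24°) + cos(28.92°)cos(74.24°)cos(16.29°) = 0.6936
σ = 46.084° → d = Rσ = 6361·0.80432 = 5116 km

5116 km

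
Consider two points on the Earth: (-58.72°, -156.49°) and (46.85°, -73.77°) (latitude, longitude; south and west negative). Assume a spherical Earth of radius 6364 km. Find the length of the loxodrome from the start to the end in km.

Δψ = ln[tan(π/4+φ₂/2)/tan(π/4+φ₁/2)] = +2.2009;  Δφ = +1.8425 rad,  Δλ = +1.4437 rad
q = Δφ/Δψ = 0.8372
d = R·√(Δφ² + q²Δλ²) = 6364·2.20359 = 14024 km

14024 km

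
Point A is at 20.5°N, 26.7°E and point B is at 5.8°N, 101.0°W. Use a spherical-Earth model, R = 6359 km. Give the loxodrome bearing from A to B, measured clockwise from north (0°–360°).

Meridional parts: M(φ₁)=+0.3657, M(φ₂)=+0.1014 → ΔM = -0.2643;  Δλ = -2.2288 rad
tan C = Δλ / ΔM = +8.4335 → C = 263.24°

263.2°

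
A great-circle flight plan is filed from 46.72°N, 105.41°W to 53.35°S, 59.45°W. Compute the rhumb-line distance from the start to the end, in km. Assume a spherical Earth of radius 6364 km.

11952 km

Δψ = ln[tan(π/4+φ₂/2)/tan(π/4+φ₁/2)] = -2.0295;  Δφ = -1.7466 rad,  Δλ = +0.8022 rad
q = Δφ/Δψ = 0.8606
d = R·√(Δφ² + q²Δλ²) = 6364·1.87802 = 11952 km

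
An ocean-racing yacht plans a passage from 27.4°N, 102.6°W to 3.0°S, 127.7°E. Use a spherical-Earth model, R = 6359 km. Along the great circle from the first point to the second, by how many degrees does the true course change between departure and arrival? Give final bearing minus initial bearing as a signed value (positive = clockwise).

Initial bearing θ₁ = atan2(sin Δλ cos φ₂, cos φ₁ sin φ₂ − sin φ₁ cos φ₂ cos Δλ) = 287.83°
Final bearing θ₂ = (initial bearing from the destination back to the start) + 180° = 237.82°
Δθ = θ₂ − θ₁ = -50.0°

-50.0°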